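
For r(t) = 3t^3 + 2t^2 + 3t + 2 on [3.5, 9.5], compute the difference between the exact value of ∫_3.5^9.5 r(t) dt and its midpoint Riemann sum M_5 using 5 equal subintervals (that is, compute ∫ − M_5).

43.56

Exact integral: ∫_3.5^9.5 r(t) dt = 6668.25.
M_5 = 6624.69.
Error = 6668.25 − 6624.69 = 43.56.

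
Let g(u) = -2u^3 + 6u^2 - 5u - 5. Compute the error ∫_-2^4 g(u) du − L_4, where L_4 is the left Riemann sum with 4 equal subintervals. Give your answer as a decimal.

Exact integral: ∫_-2^4 g(u) du = -36.
L_4 = 40.5.
Error = -36 − 40.5 = -76.5.

-76.5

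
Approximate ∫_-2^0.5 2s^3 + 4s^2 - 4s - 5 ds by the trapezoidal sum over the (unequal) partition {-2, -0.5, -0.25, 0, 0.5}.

Subinterval widths: 1.5, 0.25, 0.25, 0.5.
f(-2) = 3, f(-0.5) = -2.25, f(-0.25) = -3.78125, f(0) = -5, f(0.5) = -5.75.
On each subinterval the trapezoid contributes (Δs_i/2)·[f(s_{i-1}) + f(s_i)].
Sum = -3.9765625.

-3.9765625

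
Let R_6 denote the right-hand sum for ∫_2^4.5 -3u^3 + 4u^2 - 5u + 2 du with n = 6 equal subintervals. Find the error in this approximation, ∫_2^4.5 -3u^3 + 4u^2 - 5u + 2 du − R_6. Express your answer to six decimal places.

42.842159

Exact integral: ∫_2^4.5 f(u) du ≈ -220.33854167.
R_6 ≈ -263.18070023.
Error ≈ -220.33854167 − (-263.18070023) ≈ 42.842159.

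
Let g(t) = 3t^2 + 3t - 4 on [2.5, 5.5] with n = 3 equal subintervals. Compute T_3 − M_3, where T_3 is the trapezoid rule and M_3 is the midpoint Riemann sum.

2.25

T_3 = 176.25.
M_3 = 174.
T_3 − M_3 = 2.25.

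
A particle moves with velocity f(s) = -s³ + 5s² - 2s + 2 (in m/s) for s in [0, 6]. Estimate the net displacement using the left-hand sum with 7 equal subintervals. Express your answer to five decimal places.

29.63265

Δs = (6 − 0)/7 = 6/7.
Left endpoints: 0, 6/7, 12/7, 18/7, 24/7, 30/7, 36/7.
f(0) = 2, f(6/7) = 1142/343, f(12/7) = 2822/343, f(18/7) = 4430/343, f(24/7) = 4670/343, f(30/7) = 2246/343, f(36/7) = -4138/343.
Sum = Δs · [f(0) + f(6/7) + f(12/7) + ...].
Sum ≈ 29.63265.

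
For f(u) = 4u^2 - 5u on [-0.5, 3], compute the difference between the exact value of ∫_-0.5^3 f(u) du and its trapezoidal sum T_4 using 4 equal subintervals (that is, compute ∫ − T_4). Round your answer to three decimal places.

Exact integral: ∫_-0.5^3 f(u) du ≈ 14.29167.
T_4 = 16.078125.
Error ≈ 14.29167 − 16.078125 ≈ -1.786.

-1.786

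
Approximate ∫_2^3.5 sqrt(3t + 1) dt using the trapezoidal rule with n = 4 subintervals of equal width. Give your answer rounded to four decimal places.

4.5492

Δt = (3.5 − 2)/4 = 0.375.
f(2) ≈ 2.6458, f(2.375) ≈ 2.8504, f(2.75) ≈ 3.0414, f(3.125) ≈ 3.2210, f(3.5) ≈ 3.3912.
T_4 = (Δt/2)·[f(t_0) + 2f(t_1) + 2f(t_2) + 2f(t_3) + f(t_4)].
Sum ≈ 4.5492.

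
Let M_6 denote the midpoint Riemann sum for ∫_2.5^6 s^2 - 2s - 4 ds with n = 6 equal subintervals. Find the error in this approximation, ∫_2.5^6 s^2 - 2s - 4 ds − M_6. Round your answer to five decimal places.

Exact integral: ∫_2.5^6 f(s) ds ≈ 23.0416667.
M_6 ≈ 22.9424190.
Error ≈ 23.0416667 − 22.9424190 ≈ 0.09925.

0.09925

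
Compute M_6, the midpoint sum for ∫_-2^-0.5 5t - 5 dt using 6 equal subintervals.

-16.875

Δt = (-0.5 − (-2))/6 = 0.25.
Midpoints: -1.875, -1.625, -1.375, -1.125, -0.875, -0.625.
f(-1.875) = -14.375, f(-1.625) = -13.125, f(-1.375) = -11.875, f(-1.125) = -10.625, f(-0.875) = -9.375, f(-0.625) = -8.125.
Sum = Δt · [f(-1.875) + f(-1.625) + f(-1.375) + ...].
Sum = -16.875.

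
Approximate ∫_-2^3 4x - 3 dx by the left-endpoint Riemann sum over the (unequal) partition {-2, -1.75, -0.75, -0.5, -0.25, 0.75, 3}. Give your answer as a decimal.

-19.5

Subinterval widths: 0.25, 1, 0.25, 0.25, 1, 2.25.
Left endpoints: -2, -1.75, -0.75, -0.5, -0.25, 0.75.
f(-2) = -11, f(-1.75) = -10, f(-0.75) = -6, f(-0.5) = -5, f(-0.25) = -4, f(0.75) = 0.
Sum = Σ Δx_i · f(x_i).
Sum = -19.5.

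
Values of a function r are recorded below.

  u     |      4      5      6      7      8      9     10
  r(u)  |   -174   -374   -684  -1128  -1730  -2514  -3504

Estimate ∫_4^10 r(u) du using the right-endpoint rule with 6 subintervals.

-9934

Δu = 1.
Sum = 1·[(-374) + (-684) + (-1128) + (-1730) + (-2514) + (-3504)] = -9934.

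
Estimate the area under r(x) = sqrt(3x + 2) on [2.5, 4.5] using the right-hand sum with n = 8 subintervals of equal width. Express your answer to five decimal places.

7.16021

Δx = (4.5 − 2.5)/8 = 0.25.
Right endpoints: 2.75, 3, 3.25, 3.5, 3.75, 4, 4.25, 4.5.
r(2.75) ≈ 3.20156, r(3) ≈ 3.31662, r(3.25) ≈ 3.42783, r(3.5) ≈ 3.53553, r(3.75) ≈ 3.64005, r(4) ≈ 3.74166, r(4.25) ≈ 3.84057, r(4.5) ≈ 3.93700.
Sum = Δx · [r(2.75) + r(3) + r(3.25) + ...].
Sum ≈ 7.16021.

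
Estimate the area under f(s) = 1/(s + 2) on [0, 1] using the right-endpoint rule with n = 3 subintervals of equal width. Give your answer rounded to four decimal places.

Δs = (1 − 0)/3 = 1/3.
Right endpoints: 1/3, 2/3, 1.
f(1/3) = 3/7, f(2/3) = 0.375, f(1) = 1/3.
Sum = Δs · [f(1/3) + f(2/3) + f(1)].
Sum ≈ 0.3790.

0.3790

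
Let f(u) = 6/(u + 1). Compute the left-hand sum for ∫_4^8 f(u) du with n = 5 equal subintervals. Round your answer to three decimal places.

Δu = (8 − 4)/5 = 0.8.
Left endpoints: 4, 4.8, 5.6, 6.4, 7.2.
f(4) = 1.2, f(4.8) = 30/29, f(5.6) = 10/11, f(6.4) = 30/37, f(7.2) = 30/41.
Sum = Δu · [f(4) + f(4.8) + f(5.6) + f(6.4) + f(7.2)].
Sum ≈ 3.749.

3.749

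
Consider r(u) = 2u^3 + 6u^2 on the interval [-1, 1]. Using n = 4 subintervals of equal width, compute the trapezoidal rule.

Δu = (1 − (-1))/4 = 0.5.
r(-1) = 4, r(-0.5) = 1.25, r(0) = 0, r(0.5) = 1.75, r(1) = 8.
T_4 = (Δu/2)·[r(u_0) + 2r(u_1) + 2r(u_2) + 2r(u_3) + r(u_4)].
Sum = 4.5.

4.5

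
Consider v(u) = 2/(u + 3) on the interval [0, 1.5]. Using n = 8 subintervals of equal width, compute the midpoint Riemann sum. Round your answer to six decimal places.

0.810750

Δu = (1.5 − 0)/8 = 0.1875.
Midpoints: 0.09375, 0.28125, 0.46875, 0.65625, 0.84375, 1.03125, 1.21875, 1.40625.
v(0.09375) = 64/99, v(0.28125) = 64/105, v(0.46875) = 64/111, v(0.65625) = 64/117, v(0.84375) = 64/123, v(1.03125) = 64/129, v(1.21875) = 64/135, v(1.40625) = 64/141.
Sum = Δu · [v(0.09375) + v(0.28125) + v(0.46875) + ...].
Sum ≈ 0.810750.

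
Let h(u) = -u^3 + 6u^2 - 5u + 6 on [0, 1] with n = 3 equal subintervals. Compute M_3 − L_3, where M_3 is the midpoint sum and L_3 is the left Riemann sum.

M_3 ≈ 5.208333.
L_3 ≈ 5.333333.
M_3 − L_3 = -0.125.

-0.125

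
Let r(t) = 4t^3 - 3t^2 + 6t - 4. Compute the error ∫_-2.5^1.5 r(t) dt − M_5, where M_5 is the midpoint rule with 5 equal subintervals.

Exact integral: ∫_-2.5^1.5 r(t) dt = -81.
M_5 = -79.08.
Error = -81 − (-79.08) = -1.92.

-1.92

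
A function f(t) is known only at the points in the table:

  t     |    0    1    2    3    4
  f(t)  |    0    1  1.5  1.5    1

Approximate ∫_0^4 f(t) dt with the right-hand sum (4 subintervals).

Δt = 1.
Sum = 1·[1 + 1.5 + 1.5 + 1] = 5.

5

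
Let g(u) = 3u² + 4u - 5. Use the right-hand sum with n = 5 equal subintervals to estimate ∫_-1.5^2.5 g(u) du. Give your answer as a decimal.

19.48

Δu = (2.5 − (-1.5))/5 = 0.8.
Right endpoints: -0.7, 0.1, 0.9, 1.7, 2.5.
g(-0.7) = -6.33, g(0.1) = -4.57, g(0.9) = 1.03, g(1.7) = 10.47, g(2.5) = 23.75.
Sum = Δu · [g(-0.7) + g(0.1) + g(0.9) + g(1.7) + g(2.5)].
Sum = 19.48.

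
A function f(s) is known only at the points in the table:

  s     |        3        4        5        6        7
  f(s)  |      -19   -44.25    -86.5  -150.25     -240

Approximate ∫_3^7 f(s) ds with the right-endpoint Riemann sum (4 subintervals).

-521

Δs = 1.
Sum = 1·[(-44.25) + (-86.5) + (-150.25) + (-240)] = -521.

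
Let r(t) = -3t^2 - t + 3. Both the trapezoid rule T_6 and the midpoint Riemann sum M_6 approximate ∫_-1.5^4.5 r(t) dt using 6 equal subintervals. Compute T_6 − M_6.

T_6 = -88.5.
M_6 = -84.
T_6 − M_6 = -4.5.

-4.5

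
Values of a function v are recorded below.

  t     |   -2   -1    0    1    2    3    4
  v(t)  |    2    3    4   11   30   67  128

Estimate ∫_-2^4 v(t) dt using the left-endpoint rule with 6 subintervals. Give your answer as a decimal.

117

Δt = 1.
Sum = 1·[2 + 3 + 4 + 11 + 30 + 67] = 117.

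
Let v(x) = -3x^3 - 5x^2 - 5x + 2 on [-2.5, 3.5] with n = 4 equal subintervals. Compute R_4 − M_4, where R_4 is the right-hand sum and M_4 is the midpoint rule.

R_4 = -381.75.
M_4 = -173.0625.
R_4 − M_4 = -208.6875.

-208.6875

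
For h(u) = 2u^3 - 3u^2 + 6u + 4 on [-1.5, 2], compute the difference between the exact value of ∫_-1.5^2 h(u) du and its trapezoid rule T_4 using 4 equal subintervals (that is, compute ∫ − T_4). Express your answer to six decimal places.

Exact integral: ∫_-1.5^2 h(u) du = 13.34375.
T_4 ≈ 12.67382812.
Error ≈ 13.34375 − 12.67382812 ≈ 0.669922.

0.669922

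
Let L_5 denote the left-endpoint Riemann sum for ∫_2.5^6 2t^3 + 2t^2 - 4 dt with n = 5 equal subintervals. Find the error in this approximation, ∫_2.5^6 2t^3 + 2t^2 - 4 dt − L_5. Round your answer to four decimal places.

Exact integral: ∫_2.5^6 f(t) dt ≈ 748.052083.
L_5 = 594.825.
Error ≈ 748.052083 − 594.825 ≈ 153.2271.

153.2271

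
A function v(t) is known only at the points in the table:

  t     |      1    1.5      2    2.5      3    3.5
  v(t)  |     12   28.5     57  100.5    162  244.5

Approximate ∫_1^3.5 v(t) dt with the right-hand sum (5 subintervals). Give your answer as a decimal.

296.25

Δt = 0.5.
Sum = 0.5·[28.5 + 57 + 100.5 + 162 + 244.5] = 296.25.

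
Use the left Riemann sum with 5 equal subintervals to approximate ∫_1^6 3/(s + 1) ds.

Δs = (6 − 1)/5 = 1.
Left endpoints: 1, 2, 3, 4, 5.
f(1) = 1.5, f(2) = 1, f(3) = 0.75, f(4) = 0.6, f(5) = 0.5.
Sum = Δs · [f(1) + f(2) + f(3) + f(4) + f(5)].
Sum = 4.35.

4.35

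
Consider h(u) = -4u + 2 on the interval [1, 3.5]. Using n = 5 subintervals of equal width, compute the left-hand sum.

-15

Δu = (3.5 − 1)/5 = 0.5.
Left endpoints: 1, 1.5, 2, 2.5, 3.
h(1) = -2, h(1.5) = -4, h(2) = -6, h(2.5) = -8, h(3) = -10.
Sum = Δu · [h(1) + h(1.5) + h(2) + h(2.5) + h(3)].
Sum = -15.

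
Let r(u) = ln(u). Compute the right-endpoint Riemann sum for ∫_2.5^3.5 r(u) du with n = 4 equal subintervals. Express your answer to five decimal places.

1.13541

Δu = (3.5 − 2.5)/4 = 0.25.
Right endpoints: 2.75, 3, 3.25, 3.5.
r(2.75) ≈ 1.01160, r(3) ≈ 1.09861, r(3.25) ≈ 1.17865, r(3.5) ≈ 1.25276.
Sum = Δu · [r(2.75) + r(3) + r(3.25) + r(3.5)].
Sum ≈ 1.13541.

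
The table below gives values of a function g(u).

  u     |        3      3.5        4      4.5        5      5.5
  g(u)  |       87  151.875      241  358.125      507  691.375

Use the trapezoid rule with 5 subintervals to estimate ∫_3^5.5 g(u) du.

823.59375

Δu = 0.5.
T_5 = (0.5/2)·[87 + 2·151.875 + 2·241 + 2·358.125 + 2·507 + 691.375] = 823.59375.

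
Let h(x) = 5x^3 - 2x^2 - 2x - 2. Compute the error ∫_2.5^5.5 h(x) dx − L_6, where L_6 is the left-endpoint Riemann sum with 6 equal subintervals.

Exact integral: ∫_2.5^5.5 h(x) dx = 964.5.
L_6 = 796.8125.
Error = 964.5 − 796.8125 = 167.6875.

167.6875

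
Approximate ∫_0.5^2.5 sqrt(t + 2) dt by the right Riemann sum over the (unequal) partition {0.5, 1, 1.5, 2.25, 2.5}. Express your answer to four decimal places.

Subinterval widths: 0.5, 0.5, 0.75, 0.25.
Right endpoints: 1, 1.5, 2.25, 2.5.
f(1) ≈ 1.7321, f(1.5) ≈ 1.8708, f(2.25) ≈ 2.0616, f(2.5) ≈ 2.1213.
Sum = Σ Δt_i · f(t_i).
Sum ≈ 3.8779.

3.8779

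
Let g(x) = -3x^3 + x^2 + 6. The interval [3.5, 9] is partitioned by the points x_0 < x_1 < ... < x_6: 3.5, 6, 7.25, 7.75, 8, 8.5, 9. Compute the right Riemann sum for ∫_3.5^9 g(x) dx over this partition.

Subinterval widths: 2.5, 1.25, 0.5, 0.25, 0.5, 0.5.
Right endpoints: 6, 7.25, 7.75, 8, 8.5, 9.
g(6) = -606, g(7.25) = -1084.671875, g(7.75) = -1330.390625, g(8) = -1466, g(8.5) = -1764.125, g(9) = -2100.
Sum = Σ Δx_i · g(x_i).
Sum = -5834.59765625.

-5834.59765625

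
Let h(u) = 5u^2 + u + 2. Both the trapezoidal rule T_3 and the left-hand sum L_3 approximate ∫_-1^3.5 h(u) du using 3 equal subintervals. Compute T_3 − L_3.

45.5625

T_3 = 96.1875.
L_3 = 50.625.
T_3 − L_3 = 45.5625.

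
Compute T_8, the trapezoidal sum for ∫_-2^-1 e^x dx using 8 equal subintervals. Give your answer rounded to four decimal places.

Δx = (-1 − (-2))/8 = 0.125.
f(-2) ≈ 0.1353, f(-1.875) ≈ 0.1534, f(-1.75) ≈ 0.1738, f(-1.625) ≈ 0.1969, f(-1.5) ≈ 0.2231, f(-1.375) ≈ 0.2528, f(-1.25) ≈ 0.2865, f(-1.125) ≈ 0.3247, f(-1) ≈ 0.3679.
T_8 = (Δx/2)·[f(x_0) + 2f(x_1) + ... + 2f(x_{7}) + f(x_8)].
Sum ≈ 0.2328.

0.2328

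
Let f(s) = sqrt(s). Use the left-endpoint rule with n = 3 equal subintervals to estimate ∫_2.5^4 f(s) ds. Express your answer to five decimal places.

Δs = (4 − 2.5)/3 = 0.5.
Left endpoints: 2.5, 3, 3.5.
f(2.5) ≈ 1.58114, f(3) ≈ 1.73205, f(3.5) ≈ 1.87083.
Sum = Δs · [f(2.5) + f(3) + f(3.5)].
Sum ≈ 2.59201.

2.59201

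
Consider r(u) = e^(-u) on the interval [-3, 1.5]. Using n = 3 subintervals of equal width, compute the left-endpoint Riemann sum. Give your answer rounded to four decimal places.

38.3508

Δu = (1.5 − (-3))/3 = 1.5.
Left endpoints: -3, -1.5, 0.
r(-3) ≈ 20.0855, r(-1.5) ≈ 4.4817, r(0) ≈ 1.0000.
Sum = Δu · [r(-3) + r(-1.5) + r(0)].
Sum ≈ 38.3508.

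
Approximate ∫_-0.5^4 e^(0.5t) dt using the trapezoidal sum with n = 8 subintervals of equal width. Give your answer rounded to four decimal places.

13.3075

Δt = (4 − (-0.5))/8 = 0.5625.
f(-0.5) ≈ 0.7788, f(0.0625) ≈ 1.0317, f(0.625) ≈ 1.3668, f(1.1875) ≈ 1.8108, f(1.75) ≈ 2.3989, f(2.3125) ≈ 3.1780, f(2.875) ≈ 4.2102, f(3.4375) ≈ 5.5776, f(4) ≈ 7.3891.
T_8 = (Δt/2)·[f(t_0) + 2f(t_1) + ... + 2f(t_{7}) + f(t_8)].
Sum ≈ 13.3075.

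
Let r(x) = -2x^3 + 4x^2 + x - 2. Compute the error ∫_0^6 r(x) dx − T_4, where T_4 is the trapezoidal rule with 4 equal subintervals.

Exact integral: ∫_0^6 r(x) dx = -354.
T_4 = -385.5.
Error = -354 − (-385.5) = 31.5.

31.5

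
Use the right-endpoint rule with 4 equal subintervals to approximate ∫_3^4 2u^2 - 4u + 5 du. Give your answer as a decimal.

Δu = (4 − 3)/4 = 0.25.
Right endpoints: 3.25, 3.5, 3.75, 4.
f(3.25) = 13.125, f(3.5) = 15.5, f(3.75) = 18.125, f(4) = 21.
Sum = Δu · [f(3.25) + f(3.5) + f(3.75) + f(4)].
Sum = 16.9375.

16.9375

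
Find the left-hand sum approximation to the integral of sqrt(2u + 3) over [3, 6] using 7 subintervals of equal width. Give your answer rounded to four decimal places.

Δu = (6 − 3)/7 = 3/7.
Left endpoints: 3, 24/7, 27/7, 30/7, 33/7, 36/7, 39/7.
f(3) ≈ 3.0000, f(24/7) ≈ 3.1396, f(27/7) ≈ 3.2733, f(30/7) ≈ 3.4017, f(33/7) ≈ 3.5254, f(36/7) ≈ 3.6450, f(39/7) ≈ 3.7607.
Sum = Δu · [f(3) + f(24/7) + f(27/7) + ...].
Sum ≈ 10.1767.

10.1767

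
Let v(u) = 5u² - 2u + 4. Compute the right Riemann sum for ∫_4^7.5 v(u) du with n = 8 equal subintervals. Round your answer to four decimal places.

613.2588

Δu = (7.5 − 4)/8 = 0.4375.
Right endpoints: 4.4375, 4.875, 5.3125, 5.75, 6.1875, 6.625, 7.0625, 7.5.
v(4.4375) = 93.58203125, v(4.875) = 113.078125, v(5.3125) = 134.48828125, v(5.75) = 157.8125, v(6.1875) = 183.05078125, v(6.625) = 210.203125, v(7.0625) = 239.26953125, v(7.5) = 270.25.
Sum = Δu · [v(4.4375) + v(4.875) + v(5.3125) + ...].
Sum ≈ 613.2588.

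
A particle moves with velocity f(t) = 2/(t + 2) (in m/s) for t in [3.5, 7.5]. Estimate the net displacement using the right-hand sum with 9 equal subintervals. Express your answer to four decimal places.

Δt = (7.5 − 3.5)/9 = 4/9.
Right endpoints: 71/18, 79/18, 29/6, 95/18, 103/18, 37/6, 119/18, 127/18, 7.5.
f(71/18) = 36/107, f(79/18) = 36/115, f(29/6) = 12/41, f(95/18) = 36/131, f(103/18) = 36/139, f(37/6) = 12/49, f(119/18) = 36/155, f(127/18) = 36/163, f(7.5) = 4/19.
Sum = Δt · [f(71/18) + f(79/18) + f(29/6) + ...].
Sum ≈ 1.0598.

1.0598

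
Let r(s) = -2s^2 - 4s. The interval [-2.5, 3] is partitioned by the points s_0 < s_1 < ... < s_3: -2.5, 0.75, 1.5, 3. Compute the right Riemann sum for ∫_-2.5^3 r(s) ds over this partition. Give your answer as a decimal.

Subinterval widths: 3.25, 0.75, 1.5.
Right endpoints: 0.75, 1.5, 3.
r(0.75) = -4.125, r(1.5) = -10.5, r(3) = -30.
Sum = Σ Δs_i · r(s_i).
Sum = -66.28125.

-66.28125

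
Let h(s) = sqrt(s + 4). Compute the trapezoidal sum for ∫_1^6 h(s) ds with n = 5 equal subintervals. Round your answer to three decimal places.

13.623

Δs = (6 − 1)/5 = 1.
h(1) ≈ 2.236, h(2) ≈ 2.449, h(3) ≈ 2.646, h(4) ≈ 2.828, h(5) ≈ 3.000, h(6) ≈ 3.162.
T_5 = (Δs/2)·[h(s_0) + 2h(s_1) + ... + 2h(s_{4}) + h(s_5)].
Sum ≈ 13.623.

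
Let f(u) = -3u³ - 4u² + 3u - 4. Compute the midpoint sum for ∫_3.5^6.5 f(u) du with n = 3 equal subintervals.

Δu = (6.5 − 3.5)/3 = 1.
Midpoints: 4, 5, 6.
f(4) = -248, f(5) = -464, f(6) = -778.
Sum = Δu · [f(4) + f(5) + f(6)].
Sum = -1490.

-1490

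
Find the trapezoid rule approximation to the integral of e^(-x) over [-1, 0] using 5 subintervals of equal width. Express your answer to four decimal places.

1.7240

Δx = (0 − (-1))/5 = 0.2.
f(-1) ≈ 2.7183, f(-0.8) ≈ 2.2255, f(-0.6) ≈ 1.8221, f(-0.4) ≈ 1.4918, f(-0.2) ≈ 1.2214, f(0) ≈ 1.0000.
T_5 = (Δx/2)·[f(x_0) + 2f(x_1) + ... + 2f(x_{4}) + f(x_5)].
Sum ≈ 1.7240.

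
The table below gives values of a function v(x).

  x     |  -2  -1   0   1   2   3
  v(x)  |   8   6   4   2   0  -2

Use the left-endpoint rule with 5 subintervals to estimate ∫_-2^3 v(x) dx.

20

Δx = 1.
Sum = 1·[8 + 6 + 4 + 2 + 0] = 20.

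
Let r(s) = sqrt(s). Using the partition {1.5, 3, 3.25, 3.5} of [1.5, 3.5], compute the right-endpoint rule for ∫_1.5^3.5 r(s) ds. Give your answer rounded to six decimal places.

3.516477

Subinterval widths: 1.5, 0.25, 0.25.
Right endpoints: 3, 3.25, 3.5.
r(3) ≈ 1.732051, r(3.25) ≈ 1.802776, r(3.5) ≈ 1.870829.
Sum = Σ Δs_i · r(s_i).
Sum ≈ 3.516477.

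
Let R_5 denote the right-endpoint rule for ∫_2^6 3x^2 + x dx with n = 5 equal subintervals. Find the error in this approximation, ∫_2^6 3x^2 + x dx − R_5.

-41.28

Exact integral: ∫_2^6 f(x) dx = 224.
R_5 = 265.28.
Error = 224 − 265.28 = -41.28.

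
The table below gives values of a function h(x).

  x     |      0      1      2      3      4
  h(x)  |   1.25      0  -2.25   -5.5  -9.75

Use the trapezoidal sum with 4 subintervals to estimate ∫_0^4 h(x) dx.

-12

Δx = 1.
T_4 = (1/2)·[1.25 + 2·0 + 2·(-2.25) + 2·(-5.5) + (-9.75)] = -12.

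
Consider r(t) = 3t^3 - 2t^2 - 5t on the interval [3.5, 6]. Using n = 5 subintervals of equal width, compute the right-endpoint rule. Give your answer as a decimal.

Δt = (6 − 3.5)/5 = 0.5.
Right endpoints: 4, 4.5, 5, 5.5, 6.
r(4) = 140, r(4.5) = 210.375, r(5) = 300, r(5.5) = 411.125, r(6) = 546.
Sum = Δt · [r(4) + r(4.5) + r(5) + r(5.5) + r(6)].
Sum = 803.75.

803.75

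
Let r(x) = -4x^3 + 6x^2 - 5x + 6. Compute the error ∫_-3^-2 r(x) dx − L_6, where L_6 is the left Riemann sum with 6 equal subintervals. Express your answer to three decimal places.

-9.417

Exact integral: ∫_-3^-2 r(x) dx = 121.5.
L_6 ≈ 130.91667.
Error ≈ 121.5 − 130.91667 ≈ -9.417.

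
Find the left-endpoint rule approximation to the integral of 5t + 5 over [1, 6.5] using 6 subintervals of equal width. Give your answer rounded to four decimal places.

Δt = (6.5 − 1)/6 = 11/12.
Left endpoints: 1, 23/12, 17/6, 3.75, 14/3, 67/12.
f(1) = 10, f(23/12) = 175/12, f(17/6) = 115/6, f(3.75) = 23.75, f(14/3) = 85/3, f(67/12) = 395/12.
Sum = Δt · [f(1) + f(23/12) + f(17/6) + ...].
Sum ≈ 118.0208.

118.0208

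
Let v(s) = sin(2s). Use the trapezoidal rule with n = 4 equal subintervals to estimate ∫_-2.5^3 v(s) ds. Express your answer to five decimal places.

Δs = (3 − (-2.5))/4 = 1.375.
v(-2.5) ≈ 0.95892, v(-1.125) ≈ -0.77807, v(0.25) ≈ 0.47943, v(1.625) ≈ -0.10820, v(3) ≈ -0.27942.
T_4 = (Δs/2)·[v(s_0) + 2v(s_1) + 2v(s_2) + 2v(s_3) + v(s_4)].
Sum ≈ -0.09225.

-0.09225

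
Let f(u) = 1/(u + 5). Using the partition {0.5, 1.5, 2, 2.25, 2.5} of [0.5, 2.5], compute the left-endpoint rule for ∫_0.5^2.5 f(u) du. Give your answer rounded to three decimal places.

0.329

Subinterval widths: 1, 0.5, 0.25, 0.25.
Left endpoints: 0.5, 1.5, 2, 2.25.
f(0.5) = 2/11, f(1.5) = 2/13, f(2) = 1/7, f(2.25) = 4/29.
Sum = Σ Δu_i · f(u_i).
Sum ≈ 0.329.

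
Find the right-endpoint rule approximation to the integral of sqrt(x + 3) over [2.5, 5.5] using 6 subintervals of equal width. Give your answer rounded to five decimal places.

8.06363

Δx = (5.5 − 2.5)/6 = 0.5.
Right endpoints: 3, 3.5, 4, 4.5, 5, 5.5.
f(3) ≈ 2.44949, f(3.5) ≈ 2.54951, f(4) ≈ 2.64575, f(4.5) ≈ 2.73861, f(5) ≈ 2.82843, f(5.5) ≈ 2.91548.
Sum = Δx · [f(3) + f(3.5) + f(4) + ...].
Sum ≈ 8.06363.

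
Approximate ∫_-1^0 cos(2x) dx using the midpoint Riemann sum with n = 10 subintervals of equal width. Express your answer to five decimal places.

0.45541

Δx = (0 − (-1))/10 = 0.1.
Midpoints: -0.95, -0.85, -0.75, -0.65, -0.55, -0.45, -0.35, -0.25, -0.15, -0.05.
f(-0.95) ≈ -0.32329, f(-0.85) ≈ -0.12884, f(-0.75) ≈ 0.07074, f(-0.65) ≈ 0.26750, f(-0.55) ≈ 0.45360, f(-0.45) ≈ 0.62161, f(-0.35) ≈ 0.76484, f(-0.25) ≈ 0.87758, f(-0.15) ≈ 0.95534, f(-0.05) ≈ 0.99500.
Sum = Δx · [f(-0.95) + f(-0.85) + f(-0.75) + ...].
Sum ≈ 0.45541.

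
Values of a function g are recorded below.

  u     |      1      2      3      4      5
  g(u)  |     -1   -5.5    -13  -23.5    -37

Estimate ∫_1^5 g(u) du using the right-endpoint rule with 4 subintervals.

Δu = 1.
Sum = 1·[(-5.5) + (-13) + (-23.5) + (-37)] = -79.

-79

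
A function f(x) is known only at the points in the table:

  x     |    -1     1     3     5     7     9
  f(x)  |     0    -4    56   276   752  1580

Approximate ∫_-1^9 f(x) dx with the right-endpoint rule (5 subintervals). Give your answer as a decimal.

Δx = 2.
Sum = 2·[(-4) + 56 + 276 + 752 + 1580] = 5320.

5320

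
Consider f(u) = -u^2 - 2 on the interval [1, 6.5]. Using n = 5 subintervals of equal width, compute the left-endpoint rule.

-80.63

Δu = (6.5 − 1)/5 = 1.1.
Left endpoints: 1, 2.1, 3.2, 4.3, 5.4.
f(1) = -3, f(2.1) = -6.41, f(3.2) = -12.24, f(4.3) = -20.49, f(5.4) = -31.16.
Sum = Δu · [f(1) + f(2.1) + f(3.2) + f(4.3) + f(5.4)].
Sum = -80.63.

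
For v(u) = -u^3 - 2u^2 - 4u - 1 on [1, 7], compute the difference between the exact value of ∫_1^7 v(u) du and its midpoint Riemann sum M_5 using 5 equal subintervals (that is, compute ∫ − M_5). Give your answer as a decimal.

Exact integral: ∫_1^7 v(u) du = -930.
M_5 = -919.92.
Error = -930 − (-919.92) = -10.08.

-10.08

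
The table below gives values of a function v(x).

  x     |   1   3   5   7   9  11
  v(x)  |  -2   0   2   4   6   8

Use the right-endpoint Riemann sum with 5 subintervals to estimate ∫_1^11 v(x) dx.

40

Δx = 2.
Sum = 2·[0 + 2 + 4 + 6 + 8] = 40.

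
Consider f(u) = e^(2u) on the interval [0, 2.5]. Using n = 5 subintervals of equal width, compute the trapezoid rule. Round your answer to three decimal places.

79.749

Δu = (2.5 − 0)/5 = 0.5.
f(0) ≈ 1.000, f(0.5) ≈ 2.718, f(1) ≈ 7.389, f(1.5) ≈ 20.086, f(2) ≈ 54.598, f(2.5) ≈ 148.413.
T_5 = (Δu/2)·[f(u_0) + 2f(u_1) + ... + 2f(u_{4}) + f(u_5)].
Sum ≈ 79.749.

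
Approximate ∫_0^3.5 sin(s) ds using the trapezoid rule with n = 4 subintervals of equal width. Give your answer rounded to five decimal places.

Δs = (3.5 − 0)/4 = 0.875.
f(0) ≈ 0.00000, f(0.875) ≈ 0.76754, f(1.75) ≈ 0.98399, f(2.625) ≈ 0.49392, f(3.5) ≈ -0.35078.
T_4 = (Δs/2)·[f(s_0) + 2f(s_1) + 2f(s_2) + 2f(s_3) + f(s_4)].
Sum ≈ 1.81130.

1.81130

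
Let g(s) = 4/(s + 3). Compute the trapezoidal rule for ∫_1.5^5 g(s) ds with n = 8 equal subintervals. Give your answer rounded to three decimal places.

2.304

Δs = (5 − 1.5)/8 = 0.4375.
g(1.5) = 8/9, g(1.9375) = 64/79, g(2.375) = 32/43, g(2.8125) = 64/93, g(3.25) = 0.64, g(3.6875) = 64/107, g(4.125) = 32/57, g(4.5625) = 64/121, g(5) = 0.5.
T_8 = (Δs/2)·[g(s_0) + 2g(s_1) + ... + 2g(s_{7}) + g(s_8)].
Sum ≈ 2.304.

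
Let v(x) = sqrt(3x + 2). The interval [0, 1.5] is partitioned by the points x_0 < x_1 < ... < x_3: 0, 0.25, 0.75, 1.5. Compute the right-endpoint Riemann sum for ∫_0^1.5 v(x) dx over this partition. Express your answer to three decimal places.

3.357

Subinterval widths: 0.25, 0.5, 0.75.
Right endpoints: 0.25, 0.75, 1.5.
v(0.25) ≈ 1.658, v(0.75) ≈ 2.062, v(1.5) ≈ 2.550.
Sum = Σ Δx_i · v(x_i).
Sum ≈ 3.357.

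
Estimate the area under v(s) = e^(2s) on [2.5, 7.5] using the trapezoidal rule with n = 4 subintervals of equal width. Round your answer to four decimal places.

Δs = (7.5 − 2.5)/4 = 1.25.
v(2.5) ≈ 148.4132, v(3.75) ≈ 1808.0424, v(5) ≈ 22026.4658, v(6.25) ≈ 268337.2865, v(7.5) ≈ 3269017.3725.
T_4 = (Δs/2)·[v(s_0) + 2v(s_1) + 2v(s_2) + 2v(s_3) + v(s_4)].
Sum ≈ 2408443.3594.

2408443.3594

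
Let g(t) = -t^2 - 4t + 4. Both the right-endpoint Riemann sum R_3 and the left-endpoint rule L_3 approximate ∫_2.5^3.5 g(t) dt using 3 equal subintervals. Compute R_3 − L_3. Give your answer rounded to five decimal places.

R_3 ≈ -18.7685185.
L_3 ≈ -15.4351852.
R_3 − L_3 ≈ -3.33333.

-3.33333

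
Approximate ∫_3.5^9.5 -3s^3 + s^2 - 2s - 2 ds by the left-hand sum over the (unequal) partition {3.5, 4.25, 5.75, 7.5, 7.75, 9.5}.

Subinterval widths: 0.75, 1.5, 1.75, 0.25, 1.75.
Left endpoints: 3.5, 4.25, 5.75, 7.5, 7.75.
f(3.5) = -125.375, f(4.25) = -222.734375, f(5.75) = -550.765625, f(7.5) = -1226.375, f(7.75) = -1353.890625.
Sum = Σ Δs_i · f(s_i).
Sum = -4067.875.

-4067.875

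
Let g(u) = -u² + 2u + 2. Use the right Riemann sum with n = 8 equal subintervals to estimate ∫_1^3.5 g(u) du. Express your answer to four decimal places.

1.2744

Δu = (3.5 − 1)/8 = 0.3125.
Right endpoints: 1.3125, 1.625, 1.9375, 2.25, 2.5625, 2.875, 3.1875, 3.5.
g(1.3125) = 2.90234375, g(1.625) = 2.609375, g(1.9375) = 2.12109375, g(2.25) = 1.4375, g(2.5625) = 0.55859375, g(2.875) = -0.515625, g(3.1875) = -1.78515625, g(3.5) = -3.25.
Sum = Δu · [g(1.3125) + g(1.625) + g(1.9375) + ...].
Sum ≈ 1.2744.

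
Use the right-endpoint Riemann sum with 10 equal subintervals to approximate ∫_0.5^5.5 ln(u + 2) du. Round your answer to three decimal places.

8.090

Δu = (5.5 − 0.5)/10 = 0.5.
Right endpoints: 1, 1.5, 2, 2.5, 3, 3.5, 4, 4.5, 5, 5.5.
f(1) ≈ 1.099, f(1.5) ≈ 1.253, f(2) ≈ 1.386, f(2.5) ≈ 1.504, f(3) ≈ 1.609, f(3.5) ≈ 1.705, f(4) ≈ 1.792, f(4.5) ≈ 1.872, f(5) ≈ 1.946, f(5.5) ≈ 2.015.
Sum = Δu · [f(1) + f(1.5) + f(2) + ...].
Sum ≈ 8.090.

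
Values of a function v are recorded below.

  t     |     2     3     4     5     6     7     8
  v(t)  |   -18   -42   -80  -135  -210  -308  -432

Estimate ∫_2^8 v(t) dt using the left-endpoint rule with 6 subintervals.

-793

Δt = 1.
Sum = 1·[(-18) + (-42) + (-80) + (-135) + (-210) + (-308)] = -793.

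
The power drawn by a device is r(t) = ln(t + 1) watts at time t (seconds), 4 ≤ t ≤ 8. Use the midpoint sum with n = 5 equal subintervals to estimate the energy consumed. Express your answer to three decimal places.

Δt = (8 − 4)/5 = 0.8.
Midpoints: 4.4, 5.2, 6, 6.8, 7.6.
r(4.4) ≈ 1.686, r(5.2) ≈ 1.825, r(6) ≈ 1.946, r(6.8) ≈ 2.054, r(7.6) ≈ 2.152.
Sum = Δt · [r(4.4) + r(5.2) + r(6) + r(6.8) + r(7.6)].
Sum ≈ 7.730.

7.730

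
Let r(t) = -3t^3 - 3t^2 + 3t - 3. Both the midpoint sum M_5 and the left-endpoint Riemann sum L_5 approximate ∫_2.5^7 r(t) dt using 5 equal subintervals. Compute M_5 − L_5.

-451.9040625

M_5 = -2034.3065625.
L_5 = -1582.4025.
M_5 − L_5 = -451.9040625.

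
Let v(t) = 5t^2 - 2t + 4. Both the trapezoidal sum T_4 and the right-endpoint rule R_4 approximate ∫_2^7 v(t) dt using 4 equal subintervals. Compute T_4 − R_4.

T_4 = 539.84375.
R_4 = 674.21875.
T_4 − R_4 = -134.375.

-134.375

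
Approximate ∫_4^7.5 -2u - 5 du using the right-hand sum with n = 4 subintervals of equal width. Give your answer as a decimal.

-60.8125

Δu = (7.5 − 4)/4 = 0.875.
Right endpoints: 4.875, 5.75, 6.625, 7.5.
f(4.875) = -14.75, f(5.75) = -16.5, f(6.625) = -18.25, f(7.5) = -20.
Sum = Δu · [f(4.875) + f(5.75) + f(6.625) + f(7.5)].
Sum = -60.8125.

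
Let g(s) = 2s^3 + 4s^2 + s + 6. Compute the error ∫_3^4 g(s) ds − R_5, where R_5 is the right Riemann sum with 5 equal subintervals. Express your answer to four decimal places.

-10.4667

Exact integral: ∫_3^4 g(s) ds ≈ 146.333333.
R_5 = 156.8.
Error ≈ 146.333333 − 156.8 ≈ -10.4667.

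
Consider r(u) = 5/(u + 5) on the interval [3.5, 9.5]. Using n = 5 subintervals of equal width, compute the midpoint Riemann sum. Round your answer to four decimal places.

2.6677

Δu = (9.5 − 3.5)/5 = 1.2.
Midpoints: 4.1, 5.3, 6.5, 7.7, 8.9.
r(4.1) = 50/91, r(5.3) = 50/103, r(6.5) = 10/23, r(7.7) = 50/127, r(8.9) = 50/139.
Sum = Δu · [r(4.1) + r(5.3) + r(6.5) + r(7.7) + r(8.9)].
Sum ≈ 2.6677.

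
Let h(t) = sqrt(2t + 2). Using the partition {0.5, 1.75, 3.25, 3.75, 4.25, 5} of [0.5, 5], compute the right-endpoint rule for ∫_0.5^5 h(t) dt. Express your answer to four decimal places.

Subinterval widths: 1.25, 1.5, 0.5, 0.5, 0.75.
Right endpoints: 1.75, 3.25, 3.75, 4.25, 5.
h(1.75) ≈ 2.3452, h(3.25) ≈ 2.9155, h(3.75) ≈ 3.0822, h(4.25) ≈ 3.2404, h(5) ≈ 3.4641.
Sum = Σ Δt_i · h(t_i).
Sum ≈ 13.0641.

13.0641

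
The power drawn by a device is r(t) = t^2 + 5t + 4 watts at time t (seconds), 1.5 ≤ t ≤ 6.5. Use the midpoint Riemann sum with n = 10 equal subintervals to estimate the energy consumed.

210.3125

Δt = (6.5 − 1.5)/10 = 0.5.
Midpoints: 1.75, 2.25, 2.75, 3.25, 3.75, 4.25, 4.75, 5.25, 5.75, 6.25.
r(1.75) = 15.8125, r(2.25) = 20.3125, r(2.75) = 25.3125, r(3.25) = 30.8125, r(3.75) = 36.8125, r(4.25) = 43.3125, r(4.75) = 50.3125, r(5.25) = 57.8125, r(5.75) = 65.8125, r(6.25) = 74.3125.
Sum = Δt · [r(1.75) + r(2.25) + r(2.75) + ...].
Sum = 210.3125.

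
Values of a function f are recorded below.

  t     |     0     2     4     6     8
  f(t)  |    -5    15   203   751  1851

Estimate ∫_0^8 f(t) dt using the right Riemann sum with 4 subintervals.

5640

Δt = 2.
Sum = 2·[15 + 203 + 751 + 1851] = 5640.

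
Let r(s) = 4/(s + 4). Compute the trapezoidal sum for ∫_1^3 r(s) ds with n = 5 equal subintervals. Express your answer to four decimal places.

1.3469

Δs = (3 − 1)/5 = 0.4.
r(1) = 0.8, r(1.4) = 20/27, r(1.8) = 20/29, r(2.2) = 20/31, r(2.6) = 20/33, r(3) = 4/7.
T_5 = (Δs/2)·[r(s_0) + 2r(s_1) + ... + 2r(s_{4}) + r(s_5)].
Sum ≈ 1.3469.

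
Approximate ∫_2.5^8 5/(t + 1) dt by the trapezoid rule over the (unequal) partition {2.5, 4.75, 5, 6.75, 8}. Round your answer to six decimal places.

Subinterval widths: 2.25, 0.25, 1.75, 1.25.
f(2.5) = 10/7, f(4.75) = 20/23, f(5) = 5/6, f(6.75) = 20/31, f(8) = 5/9.
On each subinterval the trapezoid contributes (Δt_i/2)·[f(t_{i-1}) + f(t_i)].
Sum ≈ 4.842397.

4.842397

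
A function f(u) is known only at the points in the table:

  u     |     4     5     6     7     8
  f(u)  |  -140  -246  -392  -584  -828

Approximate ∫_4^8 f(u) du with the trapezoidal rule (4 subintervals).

Δu = 1.
T_4 = (1/2)·[(-140) + 2·(-246) + 2·(-392) + 2·(-584) + (-828)] = -1706.

-1706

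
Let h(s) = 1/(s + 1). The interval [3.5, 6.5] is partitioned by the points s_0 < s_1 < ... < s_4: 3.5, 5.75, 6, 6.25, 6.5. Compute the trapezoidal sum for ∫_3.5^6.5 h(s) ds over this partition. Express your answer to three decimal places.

0.522

Subinterval widths: 2.25, 0.25, 0.25, 0.25.
h(3.5) = 2/9, h(5.75) = 4/27, h(6) = 1/7, h(6.25) = 4/29, h(6.5) = 2/15.
On each subinterval the trapezoid contributes (Δs_i/2)·[h(s_{i-1}) + h(s_i)].
Sum ≈ 0.522.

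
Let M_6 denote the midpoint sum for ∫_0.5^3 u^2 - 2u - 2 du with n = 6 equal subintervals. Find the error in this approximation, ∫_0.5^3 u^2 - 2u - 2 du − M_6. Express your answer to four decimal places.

0.0362

Exact integral: ∫_0.5^3 f(u) du ≈ -4.791667.
M_6 ≈ -4.827836.
Error ≈ -4.791667 − (-4.827836) ≈ 0.0362.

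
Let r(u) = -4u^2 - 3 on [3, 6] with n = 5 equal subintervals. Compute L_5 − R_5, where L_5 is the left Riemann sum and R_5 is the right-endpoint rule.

64.8

L_5 = -229.32.
R_5 = -294.12.
L_5 − R_5 = 64.8.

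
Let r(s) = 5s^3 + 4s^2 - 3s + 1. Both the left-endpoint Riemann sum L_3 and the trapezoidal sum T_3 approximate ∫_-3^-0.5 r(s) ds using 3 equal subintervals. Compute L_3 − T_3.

L_3 ≈ -94.4328704.
T_3 ≈ -56.1516204.
L_3 − T_3 = -38.28125.

-38.28125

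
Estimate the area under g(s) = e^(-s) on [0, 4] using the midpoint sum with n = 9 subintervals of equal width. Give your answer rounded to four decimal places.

Δs = (4 − 0)/9 = 4/9.
Midpoints: 2/9, 2/3, 10/9, 14/9, 2, 22/9, 26/9, 10/3, 34/9.
g(2/9) ≈ 0.8007, g(2/3) ≈ 0.5134, g(10/9) ≈ 0.3292, g(14/9) ≈ 0.2111, g(2) ≈ 0.1353, g(22/9) ≈ 0.0868, g(26/9) ≈ 0.0556, g(10/3) ≈ 0.0357, g(34/9) ≈ 0.0229.
Sum = Δs · [g(2/9) + g(2/3) + g(10/9) + ...].
Sum ≈ 0.9737.

0.9737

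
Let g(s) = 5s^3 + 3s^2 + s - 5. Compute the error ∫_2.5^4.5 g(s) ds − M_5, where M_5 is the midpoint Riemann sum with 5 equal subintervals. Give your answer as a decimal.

Exact integral: ∫_2.5^4.5 g(s) ds = 536.25.
M_5 = 534.77.
Error = 536.25 − 534.77 = 1.48.

1.48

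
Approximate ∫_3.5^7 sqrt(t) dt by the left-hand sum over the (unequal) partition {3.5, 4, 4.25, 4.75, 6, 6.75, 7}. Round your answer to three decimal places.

7.677

Subinterval widths: 0.5, 0.25, 0.5, 1.25, 0.75, 0.25.
Left endpoints: 3.5, 4, 4.25, 4.75, 6, 6.75.
f(3.5) ≈ 1.871, f(4) ≈ 2.000, f(4.25) ≈ 2.062, f(4.75) ≈ 2.179, f(6) ≈ 2.449, f(6.75) ≈ 2.598.
Sum = Σ Δt_i · f(t_i).
Sum ≈ 7.677.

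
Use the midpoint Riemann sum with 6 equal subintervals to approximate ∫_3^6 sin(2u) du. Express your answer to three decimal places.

0.061

Δu = (6 − 3)/6 = 0.5.
Midpoints: 3.25, 3.75, 4.25, 4.75, 5.25, 5.75.
f(3.25) ≈ 0.215, f(3.75) ≈ 0.938, f(4.25) ≈ 0.798, f(4.75) ≈ -0.075, f(5.25) ≈ -0.880, f(5.75) ≈ -0.875.
Sum = Δu · [f(3.25) + f(3.75) + f(4.25) + ...].
Sum ≈ 0.061.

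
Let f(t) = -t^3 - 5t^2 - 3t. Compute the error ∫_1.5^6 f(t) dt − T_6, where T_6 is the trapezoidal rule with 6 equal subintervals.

Exact integral: ∫_1.5^6 f(t) dt = -727.734375.
T_6 = -734.58984375.
Error = -727.734375 − (-734.58984375) = 6.85546875.

6.85546875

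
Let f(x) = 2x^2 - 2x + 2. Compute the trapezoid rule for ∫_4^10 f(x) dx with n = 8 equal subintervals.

Δx = (10 − 4)/8 = 0.75.
f(4) = 26, f(4.75) = 37.625, f(5.5) = 51.5, f(6.25) = 67.625, f(7) = 86, f(7.75) = 106.625, f(8.5) = 129.5, f(9.25) = 154.625, f(10) = 182.
T_8 = (Δx/2)·[f(x_0) + 2f(x_1) + ... + 2f(x_{7}) + f(x_8)].
Sum = 553.125.

553.125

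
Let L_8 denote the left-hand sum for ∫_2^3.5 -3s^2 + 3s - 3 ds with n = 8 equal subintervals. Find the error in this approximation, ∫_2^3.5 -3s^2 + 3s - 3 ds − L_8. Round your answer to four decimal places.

-1.8721

Exact integral: ∫_2^3.5 f(s) ds = -27.
L_8 ≈ -25.127930.
Error ≈ -27 − (-25.127930) ≈ -1.8721.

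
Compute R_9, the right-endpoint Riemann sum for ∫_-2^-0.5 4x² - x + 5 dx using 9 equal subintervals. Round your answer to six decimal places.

18.527778

Δx = (-0.5 − (-2))/9 = 1/6.
Right endpoints: -11/6, -5/3, -1.5, -4/3, -7/6, -1, -5/6, -2/3, -0.5.
f(-11/6) = 365/18, f(-5/3) = 160/9, f(-1.5) = 15.5, f(-4/3) = 121/9, f(-7/6) = 209/18, f(-1) = 10, f(-5/6) = 155/18, f(-2/3) = 67/9, f(-0.5) = 6.5.
Sum = Δx · [f(-11/6) + f(-5/3) + f(-1.5) + ...].
Sum ≈ 18.527778.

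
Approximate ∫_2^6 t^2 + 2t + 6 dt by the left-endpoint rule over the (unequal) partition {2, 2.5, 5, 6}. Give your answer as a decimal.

Subinterval widths: 0.5, 2.5, 1.
Left endpoints: 2, 2.5, 5.
f(2) = 14, f(2.5) = 17.25, f(5) = 41.
Sum = Σ Δt_i · f(t_i).
Sum = 91.125.

91.125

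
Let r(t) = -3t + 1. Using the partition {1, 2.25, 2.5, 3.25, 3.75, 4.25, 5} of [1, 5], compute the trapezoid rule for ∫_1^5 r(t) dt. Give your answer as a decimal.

-32

Subinterval widths: 1.25, 0.25, 0.75, 0.5, 0.5, 0.75.
r(1) = -2, r(2.25) = -5.75, r(2.5) = -6.5, r(3.25) = -8.75, r(3.75) = -10.25, r(4.25) = -11.75, r(5) = -14.
On each subinterval the trapezoid contributes (Δt_i/2)·[r(t_{i-1}) + r(t_i)].
Sum = -32.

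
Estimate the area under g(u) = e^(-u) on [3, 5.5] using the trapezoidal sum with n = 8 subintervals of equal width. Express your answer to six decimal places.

Δu = (5.5 − 3)/8 = 0.3125.
g(3) ≈ 0.049787, g(3.3125) ≈ 0.036425, g(3.625) ≈ 0.026649, g(3.9375) ≈ 0.019497, g(4.25) ≈ 0.014264, g(4.5625) ≈ 0.010436, g(4.875) ≈ 0.007635, g(5.1875) ≈ 0.005586, g(5.5) ≈ 0.004087.
T_8 = (Δu/2)·[g(u_0) + 2g(u_1) + ... + 2g(u_{7}) + g(u_8)].
Sum ≈ 0.046072.

0.046072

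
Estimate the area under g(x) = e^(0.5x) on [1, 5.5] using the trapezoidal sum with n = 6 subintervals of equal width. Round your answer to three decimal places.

Δx = (5.5 − 1)/6 = 0.75.
g(1) ≈ 1.649, g(1.75) ≈ 2.399, g(2.5) ≈ 3.490, g(3.25) ≈ 5.078, g(4) ≈ 7.389, g(4.75) ≈ 10.751, g(5.5) ≈ 15.643.
T_6 = (Δx/2)·[g(x_0) + 2g(x_1) + ... + 2g(x_{5}) + g(x_6)].
Sum ≈ 28.315.

28.315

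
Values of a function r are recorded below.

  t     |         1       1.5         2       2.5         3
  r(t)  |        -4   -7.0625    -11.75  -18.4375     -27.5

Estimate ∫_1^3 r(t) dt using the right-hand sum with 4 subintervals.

Δt = 0.5.
Sum = 0.5·[(-7.0625) + (-11.75) + (-18.4375) + (-27.5)] = -32.375.

-32.375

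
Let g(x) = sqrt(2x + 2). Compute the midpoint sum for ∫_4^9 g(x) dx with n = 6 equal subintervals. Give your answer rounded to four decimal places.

19.2760

Δx = (9 − 4)/6 = 5/6.
Midpoints: 53/12, 5.25, 73/12, 83/12, 7.75, 103/12.
g(53/12) ≈ 3.2914, g(5.25) ≈ 3.5355, g(73/12) ≈ 3.7639, g(83/12) ≈ 3.9791, g(7.75) ≈ 4.1833, g(103/12) ≈ 4.3780.
Sum = Δx · [g(53/12) + g(5.25) + g(73/12) + ...].
Sum ≈ 19.2760.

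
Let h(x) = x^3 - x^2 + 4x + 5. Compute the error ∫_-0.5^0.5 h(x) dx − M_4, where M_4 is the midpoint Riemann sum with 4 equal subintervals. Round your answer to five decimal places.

Exact integral: ∫_-0.5^0.5 h(x) dx ≈ 4.9166667.
M_4 = 4.921875.
Error ≈ 4.9166667 − 4.921875 ≈ -0.00521.

-0.00521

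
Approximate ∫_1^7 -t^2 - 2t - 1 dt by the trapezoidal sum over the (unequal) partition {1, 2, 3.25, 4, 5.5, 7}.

Subinterval widths: 1, 1.25, 0.75, 1.5, 1.5.
f(1) = -4, f(2) = -9, f(3.25) = -18.0625, f(4) = -25, f(5.5) = -42.25, f(7) = -64.
On each subinterval the trapezoid contributes (Δt_i/2)·[f(t_{i-1}) + f(t_i)].
Sum = -169.6875.

-169.6875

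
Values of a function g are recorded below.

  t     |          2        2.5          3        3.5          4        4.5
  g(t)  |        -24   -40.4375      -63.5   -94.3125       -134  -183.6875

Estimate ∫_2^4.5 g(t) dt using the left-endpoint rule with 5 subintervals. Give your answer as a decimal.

-178.125

Δt = 0.5.
Sum = 0.5·[(-24) + (-40.4375) + (-63.5) + (-94.3125) + (-134)] = -178.125.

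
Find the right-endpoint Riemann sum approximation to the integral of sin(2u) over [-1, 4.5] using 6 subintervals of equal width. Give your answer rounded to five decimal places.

Δu = (4.5 − (-1))/6 = 11/12.
Right endpoints: -1/12, 5/6, 1.75, 8/3, 43/12, 4.5.
f(-1/12) ≈ -0.16590, f(5/6) ≈ 0.99541, f(1.75) ≈ -0.35078, f(8/3) ≈ -0.81333, f(43/12) ≈ 0.77295, f(4.5) ≈ 0.41212.
Sum = Δu · [f(-1/12) + f(5/6) + f(1.75) + ...].
Sum ≈ 0.77960.

0.77960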